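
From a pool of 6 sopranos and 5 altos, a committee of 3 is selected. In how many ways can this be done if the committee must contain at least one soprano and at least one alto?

135

With no constraint there are C(11,3) = 165 possible selections.
Selections missing a whole group: no sopranos → C(5,3) = 10; no altos → C(6,3) = 20.
Both groups omitted at once is impossible, so 165 − 30 = 135.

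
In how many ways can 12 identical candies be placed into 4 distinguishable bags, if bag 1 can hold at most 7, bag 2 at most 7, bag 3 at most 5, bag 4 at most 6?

Ignoring the caps, the number of non-negative solutions to x_1+…+x_4 = 12 is C(15,3) = 455.
Subtract solutions that violate a single cap (substitute x_i' = x_i − (cap_i+1)): x_1 ≥ 8 gives C(7,3) = 35; x_2 ≥ 8 gives C(7,3) = 35; x_3 ≥ 6 gives C(9,3) = 84; x_4 ≥ 7 gives C(8,3) = 56. Together 210.
No two caps can be exceeded simultaneously, so the pair terms are all 0.
By inclusion–exclusion the count is 455 − 210 + 0 = 245.

245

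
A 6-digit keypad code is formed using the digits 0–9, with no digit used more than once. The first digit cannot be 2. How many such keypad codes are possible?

136080

The first digit has 10−1 = 9 choices (anything except 2).
The remaining 5 digits are filled from the other 9 symbols without repetition: 9 × 8 × 7 × 6 × 5 = 15120.
Total: 9 × 15120 = 136080.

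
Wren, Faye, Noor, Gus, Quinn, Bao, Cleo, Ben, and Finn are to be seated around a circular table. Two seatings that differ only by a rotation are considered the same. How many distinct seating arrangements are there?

40320

Seat Wren anywhere (absorbing the rotational symmetry), then permute the other 8: (8)! = 40320.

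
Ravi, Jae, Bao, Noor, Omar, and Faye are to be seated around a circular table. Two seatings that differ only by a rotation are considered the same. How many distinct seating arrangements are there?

120

Around a circle, 6 distinct people have 6!/6 = (5)! = 120 rotationally distinct seatings.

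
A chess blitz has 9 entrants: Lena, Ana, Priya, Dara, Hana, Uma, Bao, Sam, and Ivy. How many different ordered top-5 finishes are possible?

This is an ordered selection of 5 from 9: P(9,5).
That gives 9 × 8 × 7 × 6 × 5 = 15120.

15120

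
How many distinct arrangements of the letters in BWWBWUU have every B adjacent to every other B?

60

Treat the 2 copies of B as a single block. The multiset to arrange is then {BB, U, U, W, W, W}, 6 items in all.
That gives (6)!/(3!·2!) = 60 arrangements.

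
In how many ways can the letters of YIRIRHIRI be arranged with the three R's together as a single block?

Treat the 3 copies of R as a single block. The multiset to arrange is then {RRR, H, I, I, I, I, Y}, 7 items in all.
That gives (7)!/(4!) = 210 arrangements.

210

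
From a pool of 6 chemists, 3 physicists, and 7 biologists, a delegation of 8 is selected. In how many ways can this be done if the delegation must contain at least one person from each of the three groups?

11529

Total 8-person selections from all 16: C(16,8) = 12870.
Subtract selections that omit an entire group: no chemists → C(10,8) = 45; no physicists → C(13,8) = 1287; no biologists → C(9,8) = 9.
Add back selections omitting two groups (i.e. drawn from a single group): C(6,8) + C(3,8) + C(7,8) = 0.
By inclusion–exclusion: 12870 − 1341 + 0 = 11529.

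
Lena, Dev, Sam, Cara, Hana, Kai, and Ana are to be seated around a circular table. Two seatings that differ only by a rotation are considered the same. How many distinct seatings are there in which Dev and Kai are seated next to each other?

240

Glue Dev and Kai into a block (2 internal orders). Seating 6 units around a circle gives (5)! arrangements.
So 2 × (5)! = 2 × 120 = 240.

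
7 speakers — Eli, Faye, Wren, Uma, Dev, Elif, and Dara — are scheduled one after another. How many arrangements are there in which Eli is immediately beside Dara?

Place the 5 others and the Eli-Dara pair as 6 objects in a line; the pair has 2 internal arrangements.
That gives 2 × 6! = 2 × 720 = 1440.

1440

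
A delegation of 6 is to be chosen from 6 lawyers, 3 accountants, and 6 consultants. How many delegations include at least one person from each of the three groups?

Unrestricted: C(15,6) = 5005 ways to pick any 6 of the 15.
Selections missing a whole group: no lawyers → C(9,6) = 84; no accountants → C(12,6) = 924; no consultants → C(9,6) = 84.
Add back selections omitting two groups (i.e. drawn from a single group): C(6,6) + C(3,6) + C(6,6) = 2.
By inclusion–exclusion: 5005 − 1092 + 2 = 3915.

3915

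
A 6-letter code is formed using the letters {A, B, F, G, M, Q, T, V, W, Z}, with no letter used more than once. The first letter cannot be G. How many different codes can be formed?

136080

The first letter has 10−1 = 9 choices (anything except G).
The remaining 5 letters are filled from the other 9 symbols without repetition: 9 × 8 × 7 × 6 × 5 = 15120.
Total: 9 × 15120 = 136080.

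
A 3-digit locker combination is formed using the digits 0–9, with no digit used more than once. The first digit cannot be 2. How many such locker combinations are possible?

The first digit has 10−1 = 9 choices (anything except 2).
The remaining 2 digits are filled from the other 9 symbols without repetition: 9 × 8 = 72.
Total: 9 × 72 = 648.

648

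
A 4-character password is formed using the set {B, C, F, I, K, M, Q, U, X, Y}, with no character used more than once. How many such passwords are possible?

5040

Choose and order 4 of the 10 symbols: the first character has 10 options, the next 9, then 8, 7.
10 × 9 × 8 × 7 = 5040.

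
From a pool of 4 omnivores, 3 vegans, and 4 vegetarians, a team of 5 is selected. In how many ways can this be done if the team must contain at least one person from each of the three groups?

364

With no constraint there are C(11,5) = 462 possible selections.
Subtract selections that omit an entire group: no omnivores → C(7,5) = 21; no vegans → C(8,5) = 56; no vegetarians → C(7,5) = 21.
Add back selections omitting two groups (i.e. drawn from a single group): C(4,5) + C(3,5) + C(4,5) = 0.
By inclusion–exclusion: 462 − 98 + 0 = 364.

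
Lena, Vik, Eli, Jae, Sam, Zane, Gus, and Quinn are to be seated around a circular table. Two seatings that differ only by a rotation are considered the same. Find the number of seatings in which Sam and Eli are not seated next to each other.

3600

All circular seatings of 8 people number (7)! = 5040.
Seatings with Sam beside Eli: treat them as a block with 2 internal orders, giving 2 × (6)! = 1440.
Subtracting, 5040 − 1440 = 3600.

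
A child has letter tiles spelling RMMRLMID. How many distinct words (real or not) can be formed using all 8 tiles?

Letter multiplicities in RMMRLMID: D×1, I×1, L×1, M×3, R×2.
Dividing 8! = 40320 by 3!·2! = 12 for the repeated letters gives 3360.

3360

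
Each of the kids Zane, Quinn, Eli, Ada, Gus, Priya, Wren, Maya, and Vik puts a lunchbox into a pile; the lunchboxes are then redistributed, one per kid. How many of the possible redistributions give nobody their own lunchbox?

Let Aᵢ be the assignments in which kid i gets their own lunchbox. We want the size of the complement of A₁∪…∪A_9.
By inclusion–exclusion this is Σ_{j=0}^{9} (−1)^j C(9,j)·(9−j)!.
Computing: 362880 − 362880 + 181440 − 60480 + 15120 − 3024 + 504 − 72 + 9 − 1 = 133496.

133496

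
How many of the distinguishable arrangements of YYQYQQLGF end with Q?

3360

Fix Q in the last position and arrange the remaining 8 letters.
Those 8 letters have Q appearing twice and Y appearing 3 times, giving (8)!/(3!·2!) = 3360.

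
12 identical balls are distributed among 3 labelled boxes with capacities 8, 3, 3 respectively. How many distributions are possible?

By stars and bars, unrestricted non-negative solutions to x_1+…+x_3 = 12 number C(12+2,2) = 91.
Subtract solutions that violate a single cap (substitute x_i' = x_i − (cap_i+1)): x_1 ≥ 9 gives C(5,2) = 10; x_2 ≥ 4 gives C(10,2) = 45; x_3 ≥ 4 gives C(10,2) = 45. Together 100.
Add back pairs where two caps are both exceeded: 0 + 0 + 15 = 15.
By inclusion–exclusion the count is 91 − 100 + 15 = 6.

6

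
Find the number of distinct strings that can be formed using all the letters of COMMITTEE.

45360

COMMITTEE has 9 letters with E appearing twice, M appearing twice, and T appearing twice.
The number of distinct arrangements is 9!/(2!·2!·2!) = 362880/8 = 45360.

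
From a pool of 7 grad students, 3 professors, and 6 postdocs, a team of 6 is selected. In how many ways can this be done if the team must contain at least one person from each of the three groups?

6006

With no constraint there are C(16,6) = 8008 possible selections.
Subtract selections that omit an entire group: no grad students → C(9,6) = 84; no professors → C(13,6) = 1716; no postdocs → C(10,6) = 210.
Add back selections omitting two groups (i.e. drawn from a single group): C(7,6) + C(3,6) + C(6,6) = 8.
By inclusion–exclusion: 8008 − 2010 + 8 = 6006.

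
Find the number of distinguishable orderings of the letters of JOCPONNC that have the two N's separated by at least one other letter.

3780

There are 8!/(2!·2!·2!) = 5040 arrangements of JOCPONNC in total.
If the two N's are adjacent, glue them into one block, leaving 7 items to arrange: (7)!/(2!·2!) = 1260 ways.
Subtracting, 5040 − 1260 = 3780 arrangements keep the N's apart.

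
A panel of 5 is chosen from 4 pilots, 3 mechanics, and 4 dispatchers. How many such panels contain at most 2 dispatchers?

371

Split by how many dispatchers are chosen (0 through 2).
Sum: C(4,0)·C(7,5) + C(4,1)·C(7,4) + C(4,2)·C(7,3) = 21 + 140 + 210 = 371.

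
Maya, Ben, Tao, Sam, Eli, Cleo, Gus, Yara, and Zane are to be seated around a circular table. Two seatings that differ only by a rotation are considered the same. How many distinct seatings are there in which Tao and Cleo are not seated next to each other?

30240

Without the restriction there are (8)! = 40320 seatings.
Those with Tao next to Cleo: fuse the pair into one unit and seat 8 units around a circle — 2·(7)! = 10080.
Subtracting, 40320 − 10080 = 30240.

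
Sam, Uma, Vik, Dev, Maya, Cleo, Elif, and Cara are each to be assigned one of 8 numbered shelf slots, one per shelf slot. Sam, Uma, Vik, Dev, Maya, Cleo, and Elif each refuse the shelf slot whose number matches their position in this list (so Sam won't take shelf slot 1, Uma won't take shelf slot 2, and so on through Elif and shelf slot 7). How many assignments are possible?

16687

Let Aᵢ (for 1 ≤ i ≤ 7) be the placements that put person i in their forbidden shelf slot. Any j of these fix j positions, leaving (8−j)! ways to fill the rest, and there are C(7,j) ways to pick which j.
By inclusion–exclusion, the number of valid placements is Σ_{j=0}^{7} (−1)^j C(7,j)·(8−j)!.
Computing: 40320 − 35280 + 15120 − 4200 + 840 − 126 + 14 − 1 = 16687.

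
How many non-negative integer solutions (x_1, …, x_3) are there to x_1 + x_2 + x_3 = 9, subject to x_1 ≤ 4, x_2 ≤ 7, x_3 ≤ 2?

By stars and bars, unrestricted non-negative solutions to x_1+…+x_3 = 9 number C(9+2,2) = 55.
Subtract solutions that violate a single cap (substitute x_i' = x_i − (cap_i+1)): x_1 ≥ 5 gives C(6,2) = 15; x_2 ≥ 8 gives C(3,2) = 3; x_3 ≥ 3 gives C(8,2) = 28. Together 46.
Add back pairs where two caps are both exceeded: 0 + 3 + 0 = 3.
By inclusion–exclusion the count is 55 − 46 + 3 = 12.

12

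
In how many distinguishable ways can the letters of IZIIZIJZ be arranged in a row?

Letter multiplicities in IZIIZIJZ: I×4, J×1, Z×3.
The number of distinct arrangements is 8!/(4!·3!) = 40320/144 = 280.

280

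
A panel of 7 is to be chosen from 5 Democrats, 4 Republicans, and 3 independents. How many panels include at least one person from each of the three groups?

With no constraint there are C(12,7) = 792 possible selections.
Selections missing a whole group: no Democrats → C(7,7) = 1; no Republicans → C(8,7) = 8; no independents → C(9,7) = 36.
Add back selections omitting two groups (i.e. drawn from a single group): C(5,7) + C(4,7) + C(3,7) = 0.
By inclusion–exclusion: 792 − 45 + 0 = 747.

747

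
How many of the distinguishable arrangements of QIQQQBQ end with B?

With the last slot taken by B, it remains to arrange the other 6 letters (QIQQQQ).
Those 6 letters have Q appearing 5 times, giving (6)!/(5!) = 6.

6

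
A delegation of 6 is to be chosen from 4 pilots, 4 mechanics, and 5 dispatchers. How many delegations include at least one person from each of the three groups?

1520

With no constraint there are C(13,6) = 1716 possible selections.
Selections missing a whole group: no pilots → C(9,6) = 84; no mechanics → C(9,6) = 84; no dispatchers → C(8,6) = 28.
Add back selections omitting two groups (i.e. drawn from a single group): C(4,6) + C(4,6) + C(5,6) = 0.
By inclusion–exclusion: 1716 − 196 + 0 = 1520.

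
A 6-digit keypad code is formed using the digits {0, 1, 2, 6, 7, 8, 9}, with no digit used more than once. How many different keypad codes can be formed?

5040

With no repetition, fill the 6 digits in order: 7 choices, then 6, down to 2.
7 × 6 × 5 × 4 × 3 × 2 = 5040.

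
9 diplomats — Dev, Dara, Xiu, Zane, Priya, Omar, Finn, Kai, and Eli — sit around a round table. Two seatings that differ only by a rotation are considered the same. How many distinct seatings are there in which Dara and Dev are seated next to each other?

10080

Treat {Dara, Dev} as one unit (2 internal orders) and seat the resulting 8 units around the table: (7)! circular arrangements.
So 2 × (7)! = 2 × 5040 = 10080.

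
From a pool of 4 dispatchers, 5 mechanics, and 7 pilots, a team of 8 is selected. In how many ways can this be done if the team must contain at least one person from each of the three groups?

Unrestricted: C(16,8) = 12870 ways to pick any 8 of the 16.
Subtract selections that omit an entire group: no dispatchers → C(12,8) = 495; no mechanics → C(11,8) = 165; no pilots → C(9,8) = 9.
Add back selections omitting two groups (i.e. drawn from a single group): C(4,8) + C(5,8) + C(7,8) = 0.
By inclusion–exclusion: 12870 − 669 + 0 = 12201.

12201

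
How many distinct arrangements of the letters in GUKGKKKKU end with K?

With the last slot taken by K, it remains to arrange the other 8 letters (GUGKKKKU).
Those 8 letters have G appearing twice, K appearing 4 times, and U appearing twice, giving (8)!/(4!·2!·2!) = 420.

420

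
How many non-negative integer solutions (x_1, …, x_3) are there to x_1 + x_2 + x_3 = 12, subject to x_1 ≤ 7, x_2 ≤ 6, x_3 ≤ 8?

By stars and bars, unrestricted non-negative solutions to x_1+…+x_3 = 12 number C(12+2,2) = 91.
Subtract solutions that violate a single cap (substitute x_i' = x_i − (cap_i+1)): x_1 ≥ 8 gives C(6,2) = 15; x_2 ≥ 7 gives C(7,2) = 21; x_3 ≥ 9 gives C(5,2) = 10. Together 46.
No two caps can be exceeded simultaneously, so the pair terms are all 0.
By inclusion–exclusion the count is 91 − 46 + 0 = 45.

45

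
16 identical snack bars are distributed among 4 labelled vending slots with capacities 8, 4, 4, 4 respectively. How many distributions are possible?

35

Ignoring the caps, the number of non-negative solutions to x_1+…+x_4 = 16 is C(19,3) = 969.
Subtract solutions that violate a single cap (substitute x_i' = x_i − (cap_i+1)): x_1 ≥ 9 gives C(10,3) = 120; x_2 ≥ 5 gives C(14,3) = 364; x_3 ≥ 5 gives C(14,3) = 364; x_4 ≥ 5 gives C(14,3) = 364. Together 1212.
Add back pairs where two caps are both exceeded: 10 + 10 + 10 + 84 + 84 + 84 = 282.
Subtract triples: 0 + 0 + 0 + 4 = 4.
By inclusion–exclusion the count is 969 − 1212 + 282 − 4 = 35.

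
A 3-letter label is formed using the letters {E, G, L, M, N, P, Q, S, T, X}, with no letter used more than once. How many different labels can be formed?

With no repetition, fill the 3 letters in order: 10 choices, then 9, down to 8.
10 × 9 × 8 = 720.

720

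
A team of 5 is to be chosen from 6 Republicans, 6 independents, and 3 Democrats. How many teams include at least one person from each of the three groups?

1971

Total 5-person selections from all 15: C(15,5) = 3003.
Subtract selections that omit an entire group: no Republicans → C(9,5) = 126; no independents → C(9,5) = 126; no Democrats → C(12,5) = 792.
Add back selections omitting two groups (i.e. drawn from a single group): C(6,5) + C(6,5) + C(3,5) = 12.
By inclusion–exclusion: 3003 − 1044 + 12 = 1971.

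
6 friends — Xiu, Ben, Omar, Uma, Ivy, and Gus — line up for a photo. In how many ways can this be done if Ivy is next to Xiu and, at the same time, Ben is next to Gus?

Treat {Ivy,Xiu} as one block (2 orders) and {Ben,Gus} as another (2 orders).
That leaves 4 units to arrange: 2 × 2 × 4! = 4 × 24 = 96.

96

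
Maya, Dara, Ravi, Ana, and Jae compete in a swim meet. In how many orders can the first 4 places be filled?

120

There are 5 choices for 1st place, 4 for 2nd, and so on down to 2 for position 4.
That gives 5 × 4 × 3 × 2 = 120.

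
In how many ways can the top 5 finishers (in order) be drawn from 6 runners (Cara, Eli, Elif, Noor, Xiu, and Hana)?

720

This is an ordered selection of 5 from 6: P(6,5).
That gives 6 × 5 × 4 × 3 × 2 = 720.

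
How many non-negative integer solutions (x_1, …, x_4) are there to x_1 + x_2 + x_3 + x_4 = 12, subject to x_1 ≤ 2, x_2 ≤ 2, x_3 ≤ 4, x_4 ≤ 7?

Ignoring the caps, the number of non-negative solutions to x_1+…+x_4 = 12 is C(15,3) = 455.
Subtract solutions that violate a single cap (substitute x_i' = x_i − (cap_i+1)): x_1 ≥ 3 gives C(12,3) = 220; x_2 ≥ 3 gives C(12,3) = 220; x_3 ≥ 5 gives C(10,3) = 120; x_4 ≥ 8 gives C(7,3) = 35. Together 595.
Add back pairs where two caps are both exceeded: 84 + 35 + 4 + 35 + 4 + 0 = 162.
Subtract triples: 4 + 0 + 0 + 0 = 4.
By inclusion–exclusion the count is 455 − 595 + 162 − 4 = 18.

18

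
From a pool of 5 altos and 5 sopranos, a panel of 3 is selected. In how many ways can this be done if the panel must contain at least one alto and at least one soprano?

100

Total 3-person selections from all 10: C(10,3) = 120.
Subtract selections that omit an entire group: no altos → C(5,3) = 10; no sopranos → C(5,3) = 10.
Both groups omitted at once is impossible, so 120 − 20 = 100.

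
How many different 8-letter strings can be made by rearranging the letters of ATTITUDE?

The 8 letters of ATTITUDE have repeats: T appearing 3 times.
Dividing 8! = 40320 by 3! = 6 for the repeated letters gives 6720.

6720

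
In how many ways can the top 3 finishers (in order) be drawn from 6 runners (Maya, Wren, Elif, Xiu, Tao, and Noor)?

There are 6 choices for 1st place, 5 for 2nd, and 4 for 3rd.
That gives 6 × 5 × 4 = 120.

120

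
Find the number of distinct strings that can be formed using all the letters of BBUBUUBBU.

The 9 letters of BBUBUUBBU have repeats: B appearing 5 times and U appearing 4 times.
So there are 9! / (5!·4!) = 126 distinguishable arrangements.

126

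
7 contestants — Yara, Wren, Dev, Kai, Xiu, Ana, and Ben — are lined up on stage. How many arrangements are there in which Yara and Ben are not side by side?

Of the 7! = 5040 arrangements, those with Yara and Ben adjacent number 2 × 6! = 1440 (treat the pair as a block with 2 internal orders).
So 5040 − 1440 = 3600 arrangements keep them apart.

3600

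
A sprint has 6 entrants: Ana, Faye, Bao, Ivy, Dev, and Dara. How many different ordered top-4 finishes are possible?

360

This is an ordered selection of 4 from 6: P(6,4).
That gives 6 × 5 × 4 × 3 = 360.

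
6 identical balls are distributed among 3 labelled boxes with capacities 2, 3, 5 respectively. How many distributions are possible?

Without the upper bounds there are C(8,2) = 28 ways to split 6 among 3 boxes.
Subtract solutions that violate a single cap (substitute x_i' = x_i − (cap_i+1)): x_1 ≥ 3 gives C(5,2) = 10; x_2 ≥ 4 gives C(4,2) = 6; x_3 ≥ 6 gives C(2,2) = 1. Together 17.
No two caps can be exceeded simultaneously, so the pair terms are all 0.
By inclusion–exclusion the count is 28 − 17 + 0 = 11.

11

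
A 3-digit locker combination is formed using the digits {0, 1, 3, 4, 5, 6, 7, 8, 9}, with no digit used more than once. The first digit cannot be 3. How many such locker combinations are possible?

448

The first digit has 9−1 = 8 choices (anything except 3).
The remaining 2 digits are filled from the other 8 symbols without repetition: 8 × 7 = 56.
Total: 8 × 56 = 448.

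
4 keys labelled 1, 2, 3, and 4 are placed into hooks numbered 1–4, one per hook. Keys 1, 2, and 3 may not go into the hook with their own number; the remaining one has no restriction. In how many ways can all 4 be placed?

11

Let Aᵢ (for i ∈ {1, 2, 3}) be the placements that put key i in its forbidden hook. Any j of these fix j positions, leaving (4−j)! ways to fill the rest, and there are C(3,j) ways to pick which j.
By inclusion–exclusion, the number of valid placements is Σ_{j=0}^{3} (−1)^j C(3,j)·(4−j)!.
Computing: 24 − 18 + 6 − 1 = 11.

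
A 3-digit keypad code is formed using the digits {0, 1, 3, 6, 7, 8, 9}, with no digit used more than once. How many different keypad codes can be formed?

This is a permutation of 3 out of 7: P(7,3) = 7!/4!.
That product is 7 × 6 × 5 = 210.

210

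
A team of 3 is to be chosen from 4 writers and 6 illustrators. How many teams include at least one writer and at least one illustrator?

96

Total 3-person selections from all 10: C(10,3) = 120.
Subtract selections that omit an entire group: no writers → C(6,3) = 20; no illustrators → C(4,3) = 4.
Both groups omitted at once is impossible, so 120 − 24 = 96.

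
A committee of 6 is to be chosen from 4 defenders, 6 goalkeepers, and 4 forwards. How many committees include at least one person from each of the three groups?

Unrestricted: C(14,6) = 3003 ways to pick any 6 of the 14.
Subtract selections that omit an entire group: no defenders → C(10,6) = 210; no goalkeepers → C(8,6) = 28; no forwards → C(10,6) = 210.
Add back selections omitting two groups (i.e. drawn from a single group): C(4,6) + C(6,6) + C(4,6) = 1.
By inclusion–exclusion: 3003 − 448 + 1 = 2556.

2556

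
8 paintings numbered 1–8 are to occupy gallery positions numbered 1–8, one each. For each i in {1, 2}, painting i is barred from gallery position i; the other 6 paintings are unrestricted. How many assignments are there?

Let Aᵢ (for i ∈ {1, 2}) be the placements that put painting i in its forbidden gallery position. Any j of these fix j positions, leaving (8−j)! ways to fill the rest, and there are C(2,j) ways to pick which j.
By inclusion–exclusion, the number of valid placements is Σ_{j=0}^{2} (−1)^j C(2,j)·(8−j)!.
Computing: 40320 − 10080 + 720 = 30960.

30960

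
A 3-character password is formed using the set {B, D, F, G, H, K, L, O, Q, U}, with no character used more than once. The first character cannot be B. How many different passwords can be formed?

The first character has 10−1 = 9 choices (anything except B).
The remaining 2 characters are filled from the other 9 symbols without repetition: 9 × 8 = 72.
Total: 9 × 72 = 648.

648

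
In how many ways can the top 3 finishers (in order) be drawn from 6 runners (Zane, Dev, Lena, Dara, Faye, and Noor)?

120

There are 6 choices for 1st place, 5 for 2nd, and 4 for 3rd.
That gives 6 × 5 × 4 = 120.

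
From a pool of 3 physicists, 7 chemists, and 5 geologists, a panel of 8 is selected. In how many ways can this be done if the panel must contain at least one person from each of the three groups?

Total 8-person selections from all 15: C(15,8) = 6435.
Subtract selections that omit an entire group: no physicists → C(12,8) = 495; no chemists → C(8,8) = 1; no geologists → C(10,8) = 45.
Add back selections omitting two groups (i.e. drawn from a single group): C(3,8) + C(7,8) + C(5,8) = 0.
By inclusion–exclusion: 6435 − 541 + 0 = 5894.

5894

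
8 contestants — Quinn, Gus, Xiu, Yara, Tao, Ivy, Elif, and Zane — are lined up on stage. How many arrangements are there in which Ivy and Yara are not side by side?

There are 8! = 40320 arrangements in all. If Ivy and Yara are adjacent, merging them into one block gives 2·(7)! = 10080 arrangements.
Complementary counting: 40320 − 10080 = 30240.

30240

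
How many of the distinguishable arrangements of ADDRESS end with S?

360

With the last slot taken by S, it remains to arrange the other 6 letters (ADDRES).
Those 6 letters have D appearing twice, giving (6)!/(2!) = 360.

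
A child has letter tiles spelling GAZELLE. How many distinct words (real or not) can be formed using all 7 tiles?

1260

The 7 letters of GAZELLE have repeats: E appearing twice and L appearing twice.
Dividing 7! = 5040 by 2!·2! = 4 for the repeated letters gives 1260.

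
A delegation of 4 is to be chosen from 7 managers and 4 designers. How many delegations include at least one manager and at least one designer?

294

With no constraint there are C(11,4) = 330 possible selections.
Selections missing a whole group: no managers → C(4,4) = 1; no designers → C(7,4) = 35.
Both groups omitted at once is impossible, so 330 − 36 = 294.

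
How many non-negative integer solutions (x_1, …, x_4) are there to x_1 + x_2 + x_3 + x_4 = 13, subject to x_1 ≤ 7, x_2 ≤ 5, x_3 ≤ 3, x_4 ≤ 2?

Ignoring the caps, the number of non-negative solutions to x_1+…+x_4 = 13 is C(16,3) = 560.
Subtract solutions that violate a single cap (substitute x_i' = x_i − (cap_i+1)): x_1 ≥ 8 gives C(8,3) = 56; x_2 ≥ 6 gives C(10,3) = 120; x_3 ≥ 4 gives C(12,3) = 220; x_4 ≥ 3 gives C(13,3) = 286. Together 682.
Add back pairs where two caps are both exceeded: 0 + 4 + 10 + 20 + 35 + 84 = 153.
Subtract triples: 0 + 0 + 0 + 1 = 1.
By inclusion–exclusion the count is 560 − 682 + 153 − 1 = 30.

30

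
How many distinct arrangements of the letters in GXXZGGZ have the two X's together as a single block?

60

Treat the 2 copies of X as a single block. The multiset to arrange is then {XX, G, G, G, Z, Z}, 6 items in all.
That gives (6)!/(3!·2!) = 60 arrangements.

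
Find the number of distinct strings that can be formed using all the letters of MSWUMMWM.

Letter multiplicities in MSWUMMWM: M×4, S×1, U×1, W×2.
Dividing 8! = 40320 by 4!·2! = 48 for the repeated letters gives 840.

840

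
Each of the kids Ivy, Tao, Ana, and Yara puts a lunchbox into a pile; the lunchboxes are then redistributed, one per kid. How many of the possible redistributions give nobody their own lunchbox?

9

Let Aᵢ be the assignments in which kid i gets their own lunchbox. We want the size of the complement of A₁∪…∪A_4.
By inclusion–exclusion this is Σ_{j=0}^{4} (−1)^j C(4,j)·(4−j)!.
Computing: 24 − 24 + 12 − 4 + 1 = 9.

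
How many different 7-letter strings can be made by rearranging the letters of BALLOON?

1260

The 7 letters of BALLOON have repeats: L appearing twice and O appearing twice.
So there are 7! / (2!·2!) = 1260 distinguishable arrangements.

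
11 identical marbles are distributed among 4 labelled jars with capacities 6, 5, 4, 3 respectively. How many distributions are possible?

85

By stars and bars, unrestricted non-negative solutions to x_1+…+x_4 = 11 number C(11+3,3) = 364.
Subtract solutions that violate a single cap (substitute x_i' = x_i − (cap_i+1)): x_1 ≥ 7 gives C(7,3) = 35; x_2 ≥ 6 gives C(8,3) = 56; x_3 ≥ 5 gives C(9,3) = 84; x_4 ≥ 4 gives C(10,3) = 120. Together 295.
Add back pairs where two caps are both exceeded: 0 + 0 + 1 + 1 + 4 + 10 = 16.
By inclusion–exclusion the count is 364 − 295 + 16 = 85.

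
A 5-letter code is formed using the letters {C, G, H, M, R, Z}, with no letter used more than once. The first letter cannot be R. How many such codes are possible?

600

The first letter has 6−1 = 5 choices (anything except R).
The remaining 4 letters are filled from the other 5 symbols without repetition: 5 × 4 × 3 × 2 = 120.
Total: 5 × 120 = 600.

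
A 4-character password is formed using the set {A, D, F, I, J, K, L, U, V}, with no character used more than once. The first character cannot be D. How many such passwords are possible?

2688

The first character has 9−1 = 8 choices (anything except D).
The remaining 3 characters are filled from the other 8 symbols without repetition: 8 × 7 × 6 = 336.
Total: 8 × 336 = 2688.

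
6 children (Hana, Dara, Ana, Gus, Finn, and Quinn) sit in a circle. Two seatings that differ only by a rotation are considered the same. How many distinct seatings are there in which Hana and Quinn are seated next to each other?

48

Glue Hana and Quinn into a block (2 internal orders). Seating 5 units around a circle gives (4)! arrangements.
So 2 × (4)! = 2 × 24 = 48.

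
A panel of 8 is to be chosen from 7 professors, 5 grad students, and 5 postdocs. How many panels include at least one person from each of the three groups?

23275

Total 8-person selections from all 17: C(17,8) = 24310.
Subtract selections that omit an entire group: no professors → C(10,8) = 45; no grad students → C(12,8) = 495; no postdocs → C(12,8) = 495.
Add back selections omitting two groups (i.e. drawn from a single group): C(7,8) + C(5,8) + C(5,8) = 0.
By inclusion–exclusion: 24310 − 1035 + 0 = 23275.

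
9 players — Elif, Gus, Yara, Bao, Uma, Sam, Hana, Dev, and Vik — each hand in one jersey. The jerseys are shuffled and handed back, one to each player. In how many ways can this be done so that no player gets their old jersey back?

133496

This is the derangement count D_9: permutations of 9 items with no fixed point.
By inclusion–exclusion this is Σ_{j=0}^{9} (−1)^j C(9,j)·(9−j)!.
Computing: 362880 − 362880 + 181440 − 60480 + 15120 − 3024 + 504 − 72 + 9 − 1 = 133496.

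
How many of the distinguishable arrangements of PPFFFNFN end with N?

With the last slot taken by N, it remains to arrange the other 7 letters (PPFFFFN).
Those 7 letters have F appearing 4 times and P appearing twice, giving (7)!/(4!·2!) = 105.

105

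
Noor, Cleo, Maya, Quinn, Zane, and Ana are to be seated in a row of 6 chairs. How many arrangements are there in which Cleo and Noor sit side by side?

240

Place the 4 others and the Cleo-Noor pair as 5 objects in a line; the pair has 2 internal arrangements.
That gives 2 × 5! = 2 × 120 = 240.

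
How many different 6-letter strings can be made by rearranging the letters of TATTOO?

60

The 6 letters of TATTOO have repeats: O appearing twice and T appearing 3 times.
The number of distinct arrangements is 6!/(3!·2!) = 720/12 = 60.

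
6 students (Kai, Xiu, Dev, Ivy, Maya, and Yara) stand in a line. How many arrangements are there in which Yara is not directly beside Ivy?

Of the 6! = 720 arrangements, those with Yara and Ivy adjacent number 2 × 5! = 240 (treat the pair as a block with 2 internal orders).
So 720 − 240 = 480 arrangements keep them apart.

480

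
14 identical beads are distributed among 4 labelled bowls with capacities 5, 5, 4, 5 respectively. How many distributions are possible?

Ignoring the caps, the number of non-negative solutions to x_1+…+x_4 = 14 is C(17,3) = 680.
Subtract solutions that violate a single cap (substitute x_i' = x_i − (cap_i+1)): x_1 ≥ 6 gives C(11,3) = 165; x_2 ≥ 6 gives C(11,3) = 165; x_3 ≥ 5 gives C(12,3) = 220; x_4 ≥ 6 gives C(11,3) = 165. Together 715.
Add back pairs where two caps are both exceeded: 10 + 20 + 10 + 20 + 10 + 20 = 90.
By inclusion–exclusion the count is 680 − 715 + 90 = 55.

55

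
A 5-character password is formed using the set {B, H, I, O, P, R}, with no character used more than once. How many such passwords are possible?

Choose and order 5 of the 6 symbols: the first character has 6 options, the next 5, and so on down to 2.
6 × 5 × 4 × 3 × 2 = 720.

720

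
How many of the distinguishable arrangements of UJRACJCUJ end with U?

3360

With the last slot taken by U, it remains to arrange the other 8 letters (JRACJCUJ).
Those 8 letters have C appearing twice and J appearing 3 times, giving (8)!/(3!·2!) = 3360.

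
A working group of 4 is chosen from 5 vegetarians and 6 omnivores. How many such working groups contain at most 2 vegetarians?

Split by how many vegetarians are chosen (0 through 2).
Sum: C(5,0)·C(6,4) + C(5,1)·C(6,3) + C(5,2)·C(6,2) = 15 + 100 + 150 = 265.

265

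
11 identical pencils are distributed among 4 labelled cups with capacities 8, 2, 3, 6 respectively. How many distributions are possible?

74

Without the upper bounds there are C(14,3) = 364 ways to split 11 among 4 cups.
Subtract solutions that violate a single cap (substitute x_i' = x_i − (cap_i+1)): x_1 ≥ 9 gives C(5,3) = 10; x_2 ≥ 3 gives C(11,3) = 165; x_3 ≥ 4 gives C(10,3) = 120; x_4 ≥ 7 gives C(7,3) = 35. Together 330.
Add back pairs where two caps are both exceeded: 0 + 0 + 0 + 35 + 4 + 1 = 40.
By inclusion–exclusion the count is 364 − 330 + 40 = 74.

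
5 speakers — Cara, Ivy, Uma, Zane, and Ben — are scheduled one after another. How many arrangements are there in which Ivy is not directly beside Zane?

Of the 5! = 120 arrangements, those with Ivy and Zane adjacent number 2 × 4! = 48 (treat the pair as a block with 2 internal orders).
So 120 − 48 = 72 arrangements keep them apart.

72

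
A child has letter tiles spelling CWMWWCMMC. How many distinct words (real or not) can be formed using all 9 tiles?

1680

CWMWWCMMC has 9 letters with C appearing 3 times, M appearing 3 times, and W appearing 3 times.
The number of distinct arrangements is 9!/(3!·3!·3!) = 362880/216 = 1680.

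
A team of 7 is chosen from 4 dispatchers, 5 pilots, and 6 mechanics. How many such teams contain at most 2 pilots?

Split by how many pilots are chosen (0 through 2).
Sum: C(5,0)·C(10,7) + C(5,1)·C(10,6) + C(5,2)·C(10,5) = 120 + 1050 + 2520 = 3690.

3690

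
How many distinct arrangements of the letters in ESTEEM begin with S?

20

With the first slot taken by S, it remains to arrange the other 5 letters (ETEEM).
Those 5 letters have E appearing 3 times, giving (5)!/(3!) = 20.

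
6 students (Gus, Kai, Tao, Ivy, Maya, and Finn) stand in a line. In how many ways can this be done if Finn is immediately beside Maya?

240

Treat {Finn, Maya} as a single unit. There are 5 units to order, and the pair itself can be ordered 2 ways.
That gives 2 × 5! = 2 × 120 = 240.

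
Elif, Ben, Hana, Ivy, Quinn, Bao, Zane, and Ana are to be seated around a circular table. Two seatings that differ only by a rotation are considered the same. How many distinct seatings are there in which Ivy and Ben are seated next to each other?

1440

Treat {Ivy, Ben} as one unit (2 internal orders) and seat the resulting 7 units around the table: (6)! circular arrangements.
So 2 × (6)! = 2 × 720 = 1440.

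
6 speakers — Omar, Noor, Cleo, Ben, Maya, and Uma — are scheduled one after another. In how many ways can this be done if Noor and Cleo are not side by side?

480

There are 6! = 720 arrangements in all. If Noor and Cleo are adjacent, merging them into one block gives 2·(5)! = 240 arrangements.
So 720 − 240 = 480 arrangements keep them apart.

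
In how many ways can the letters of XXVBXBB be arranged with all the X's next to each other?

Treat the 3 copies of X as a single block. The multiset to arrange is then {XXX, B, B, B, V}, 5 items in all.
That gives (5)!/(3!) = 20 arrangements.

20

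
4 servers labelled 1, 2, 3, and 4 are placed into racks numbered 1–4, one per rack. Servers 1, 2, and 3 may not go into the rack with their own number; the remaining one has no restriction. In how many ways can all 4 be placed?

Let Aᵢ (for i ∈ {1, 2, 3}) be the placements that put server i in its forbidden rack. Any j of these fix j positions, leaving (4−j)! ways to fill the rest, and there are C(3,j) ways to pick which j.
By inclusion–exclusion, the number of valid placements is Σ_{j=0}^{3} (−1)^j C(3,j)·(4−j)!.
Computing: 24 − 18 + 6 − 1 = 11.

11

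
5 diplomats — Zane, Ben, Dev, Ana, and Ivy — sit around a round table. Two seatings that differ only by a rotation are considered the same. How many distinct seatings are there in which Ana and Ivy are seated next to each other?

12

Treat {Ana, Ivy} as one unit (2 internal orders) and seat the resulting 4 units around the table: (3)! circular arrangements.
So 2 × (3)! = 2 × 6 = 12.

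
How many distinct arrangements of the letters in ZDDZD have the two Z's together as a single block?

Treat the 2 copies of Z as a single block. The multiset to arrange is then {ZZ, D, D, D}, 4 items in all.
That gives (4)!/(3!) = 4 arrangements.

4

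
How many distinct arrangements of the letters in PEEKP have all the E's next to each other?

12

Treat the 2 copies of E as a single block. The multiset to arrange is then {EE, K, P, P}, 4 items in all.
That gives (4)!/(2!) = 12 arrangements.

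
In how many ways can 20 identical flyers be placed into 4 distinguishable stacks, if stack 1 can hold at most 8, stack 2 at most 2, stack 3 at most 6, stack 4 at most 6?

Without the upper bounds there are C(23,3) = 1771 ways to split 20 among 4 stacks.
Subtract solutions that violate a single cap (substitute x_i' = x_i − (cap_i+1)): x_1 ≥ 9 gives C(14,3) = 364; x_2 ≥ 3 gives C(20,3) = 1140; x_3 ≥ 7 gives C(16,3) = 560; x_4 ≥ 7 gives C(16,3) = 560. Together 2624.
Add back pairs where two caps are both exceeded: 165 + 35 + 35 + 286 + 286 + 84 = 891.
Subtract triples: 4 + 4 + 0 + 20 = 28.
By inclusion–exclusion the count is 1771 − 2624 + 891 − 28 = 10.

10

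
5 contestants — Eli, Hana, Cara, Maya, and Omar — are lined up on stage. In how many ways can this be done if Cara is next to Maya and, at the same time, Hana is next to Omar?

Treat {Cara,Maya} as one block (2 orders) and {Hana,Omar} as another (2 orders).
That leaves 3 units to arrange: 2 × 2 × 3! = 4 × 6 = 24.

24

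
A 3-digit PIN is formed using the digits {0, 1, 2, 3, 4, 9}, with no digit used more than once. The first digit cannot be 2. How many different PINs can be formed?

The first digit has 6−1 = 5 choices (anything except 2).
The remaining 2 digits are filled from the other 5 symbols without repetition: 5 × 4 = 20.
Total: 5 × 20 = 100.

100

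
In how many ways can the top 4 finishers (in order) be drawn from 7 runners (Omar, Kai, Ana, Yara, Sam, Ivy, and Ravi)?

This is an ordered selection of 4 from 7: P(7,4).
That gives 7 × 6 × 5 × 4 = 840.

840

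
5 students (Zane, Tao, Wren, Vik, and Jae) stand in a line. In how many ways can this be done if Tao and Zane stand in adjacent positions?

Treat {Tao, Zane} as a single unit. There are 4 units to order, and the pair itself can be ordered 2 ways.
That gives 2 × 4! = 2 × 24 = 48.

48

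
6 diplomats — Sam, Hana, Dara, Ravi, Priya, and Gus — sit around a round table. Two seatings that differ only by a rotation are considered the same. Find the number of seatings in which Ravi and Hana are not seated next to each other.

72

Without the restriction there are (5)! = 120 seatings.
Seatings with Ravi beside Hana: treat them as a block with 2 internal orders, giving 2 × (4)! = 48.
Subtracting, 120 − 48 = 72.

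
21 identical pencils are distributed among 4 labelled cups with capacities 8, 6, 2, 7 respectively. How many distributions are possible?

By stars and bars, unrestricted non-negative solutions to x_1+…+x_4 = 21 number C(21+3,3) = 2024.
Subtract solutions that violate a single cap (substitute x_i' = x_i − (cap_i+1)): x_1 ≥ 9 gives C(15,3) = 455; x_2 ≥ 7 gives C(17,3) = 680; x_3 ≥ 3 gives C(21,3) = 1330; x_4 ≥ 8 gives C(16,3) = 560. Together 3025.
Add back pairs where two caps are both exceeded: 56 + 220 + 35 + 364 + 84 + 286 = 1045.
Subtract triples: 10 + 0 + 4 + 20 = 34.
By inclusion–exclusion the count is 2024 − 3025 + 1045 − 34 = 10.

10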